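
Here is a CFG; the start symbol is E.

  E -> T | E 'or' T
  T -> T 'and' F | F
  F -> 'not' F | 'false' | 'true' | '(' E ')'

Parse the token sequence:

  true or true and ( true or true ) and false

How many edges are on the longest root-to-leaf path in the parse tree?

[E [E [T [F true]]] or [T [T [T [F true]] and [F ( [E [E [T [F true]]] or [T [F true]]] )]] and [F false]]]

8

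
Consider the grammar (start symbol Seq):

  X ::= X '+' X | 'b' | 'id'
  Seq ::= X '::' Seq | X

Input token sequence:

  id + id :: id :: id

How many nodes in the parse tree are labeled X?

[Seq [X [X id] + [X id]] :: [Seq [X id] :: [Seq [X id]]]]

5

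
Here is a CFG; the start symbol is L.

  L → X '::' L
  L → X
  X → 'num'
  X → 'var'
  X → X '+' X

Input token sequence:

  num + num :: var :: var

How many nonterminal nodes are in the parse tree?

8

[L [X [X num] + [X num]] :: [L [X var] :: [L [X var]]]]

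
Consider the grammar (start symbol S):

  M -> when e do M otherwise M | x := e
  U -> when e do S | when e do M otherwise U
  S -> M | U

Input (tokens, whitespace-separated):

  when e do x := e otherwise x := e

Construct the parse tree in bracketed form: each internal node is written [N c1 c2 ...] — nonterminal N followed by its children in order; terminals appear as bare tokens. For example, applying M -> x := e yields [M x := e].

S
M
when e do M otherwise M
when e do x := e otherwise M
when e do x := e otherwise x := e

[S [M when e do [M x := e] otherwise [M x := e]]]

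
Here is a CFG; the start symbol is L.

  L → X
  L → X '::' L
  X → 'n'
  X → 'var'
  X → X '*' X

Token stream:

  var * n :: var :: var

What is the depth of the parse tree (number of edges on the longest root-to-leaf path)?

[L [X [X var] * [X n]] :: [L [X var] :: [L [X var]]]]

4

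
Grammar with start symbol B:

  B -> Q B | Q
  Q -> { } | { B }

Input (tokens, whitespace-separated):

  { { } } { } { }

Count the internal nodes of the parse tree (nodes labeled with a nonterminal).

[B [Q { [B [Q { }]] }] [B [Q { }] [B [Q { }]]]]

8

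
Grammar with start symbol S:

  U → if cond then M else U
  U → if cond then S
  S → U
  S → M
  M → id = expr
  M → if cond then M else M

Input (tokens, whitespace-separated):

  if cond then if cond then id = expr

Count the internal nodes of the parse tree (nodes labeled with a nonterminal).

[S [U if cond then [S [U if cond then [S [M id = expr]]]]]]

6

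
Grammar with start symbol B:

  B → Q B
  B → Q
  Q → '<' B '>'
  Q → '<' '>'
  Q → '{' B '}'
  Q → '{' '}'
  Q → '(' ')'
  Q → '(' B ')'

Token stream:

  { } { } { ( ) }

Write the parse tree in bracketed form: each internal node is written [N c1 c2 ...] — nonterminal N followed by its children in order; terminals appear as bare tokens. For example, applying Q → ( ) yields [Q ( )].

[B [Q { }] [B [Q { }] [B [Q { [B [Q ( )]] }]]]]

B
Q B
{ } B
{ } Q B
{ } { } B
{ } { } Q
{ } { } { B }
{ } { } { Q }
{ } { } { ( ) }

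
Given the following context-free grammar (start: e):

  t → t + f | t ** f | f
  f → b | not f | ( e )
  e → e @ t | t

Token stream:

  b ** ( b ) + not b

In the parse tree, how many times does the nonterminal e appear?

[e [t [t [t [f b]] ** [f ( [e [t [f b]]] )]] + [f not [f b]]]]

2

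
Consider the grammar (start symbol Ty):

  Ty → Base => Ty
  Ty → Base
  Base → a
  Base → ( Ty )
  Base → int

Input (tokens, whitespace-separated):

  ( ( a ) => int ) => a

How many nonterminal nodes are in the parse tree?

[Ty [Base ( [Ty [Base ( [Ty [Base a]] )] => [Ty [Base int]]] )] => [Ty [Base a]]]

10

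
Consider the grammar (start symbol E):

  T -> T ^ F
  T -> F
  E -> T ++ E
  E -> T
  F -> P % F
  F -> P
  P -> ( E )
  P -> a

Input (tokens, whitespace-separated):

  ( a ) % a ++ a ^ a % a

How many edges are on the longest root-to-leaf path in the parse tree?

8

[E [T [F [P ( [E [T [F [P a]]]] )] % [F [P a]]]] ++ [E [T [T [F [P a]]] ^ [F [P a] % [F [P a]]]]]]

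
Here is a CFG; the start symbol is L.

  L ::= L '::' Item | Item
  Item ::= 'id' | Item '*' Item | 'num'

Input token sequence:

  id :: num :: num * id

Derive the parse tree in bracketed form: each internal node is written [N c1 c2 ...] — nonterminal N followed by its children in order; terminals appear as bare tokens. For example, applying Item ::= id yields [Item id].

L
L :: Item
L :: Item :: Item
Item :: Item :: Item
id :: Item :: Item
id :: num :: Item
id :: num :: Item * Item
id :: num :: num * Item
id :: num :: num * id

[L [L [L [Item id]] :: [Item num]] :: [Item [Item num] * [Item id]]]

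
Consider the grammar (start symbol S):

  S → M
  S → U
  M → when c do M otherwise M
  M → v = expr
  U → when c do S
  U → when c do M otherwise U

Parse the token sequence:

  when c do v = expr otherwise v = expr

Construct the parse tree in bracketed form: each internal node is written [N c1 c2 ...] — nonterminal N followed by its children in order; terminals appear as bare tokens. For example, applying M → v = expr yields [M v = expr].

[S [M when c do [M v = expr] otherwise [M v = expr]]]

S
M
when c do M otherwise M
when c do v = expr otherwise M
when c do v = expr otherwise v = expr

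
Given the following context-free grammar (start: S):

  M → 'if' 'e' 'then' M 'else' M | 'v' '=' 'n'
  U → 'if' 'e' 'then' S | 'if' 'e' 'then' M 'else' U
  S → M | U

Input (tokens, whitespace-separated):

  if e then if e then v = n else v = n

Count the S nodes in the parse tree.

2

[S [U if e then [S [M if e then [M v = n] else [M v = n]]]]]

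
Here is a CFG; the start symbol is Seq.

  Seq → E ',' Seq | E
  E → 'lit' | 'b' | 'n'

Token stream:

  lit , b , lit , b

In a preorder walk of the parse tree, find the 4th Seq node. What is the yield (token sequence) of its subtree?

b

[Seq [E lit] , [Seq [E b] , [Seq [E lit] , [Seq [E b]]]]]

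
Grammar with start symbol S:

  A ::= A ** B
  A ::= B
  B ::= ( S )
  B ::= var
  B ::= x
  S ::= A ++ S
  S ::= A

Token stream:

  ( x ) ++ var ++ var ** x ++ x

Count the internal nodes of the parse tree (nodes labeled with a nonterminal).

17

[S [A [B ( [S [A [B x]]] )]] ++ [S [A [B var]] ++ [S [A [A [B var]] ** [B x]] ++ [S [A [B x]]]]]]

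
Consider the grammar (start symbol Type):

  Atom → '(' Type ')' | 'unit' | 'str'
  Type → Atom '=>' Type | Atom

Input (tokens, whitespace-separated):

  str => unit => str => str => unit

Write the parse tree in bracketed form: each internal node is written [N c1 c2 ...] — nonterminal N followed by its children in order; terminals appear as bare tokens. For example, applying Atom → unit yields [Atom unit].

[Type [Atom str] => [Type [Atom unit] => [Type [Atom str] => [Type [Atom str] => [Type [Atom unit]]]]]]

Type
Atom => Type
str => Type
str => Atom => Type
str => unit => Type
str => unit => Atom => Type
str => unit => str => Type
str => unit => str => Atom => Type
str => unit => str => str => Type
str => unit => str => str => Atom
str => unit => str => str => unit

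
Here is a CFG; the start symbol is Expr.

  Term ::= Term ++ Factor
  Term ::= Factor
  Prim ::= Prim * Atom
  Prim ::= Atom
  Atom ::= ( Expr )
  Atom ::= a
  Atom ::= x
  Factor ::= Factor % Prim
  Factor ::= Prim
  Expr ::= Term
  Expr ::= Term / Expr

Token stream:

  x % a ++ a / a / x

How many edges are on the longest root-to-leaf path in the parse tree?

7

[Expr [Term [Term [Factor [Factor [Prim [Atom x]]] % [Prim [Atom a]]]] ++ [Factor [Prim [Atom a]]]] / [Expr [Term [Factor [Prim [Atom a]]]] / [Expr [Term [Factor [Prim [Atom x]]]]]]]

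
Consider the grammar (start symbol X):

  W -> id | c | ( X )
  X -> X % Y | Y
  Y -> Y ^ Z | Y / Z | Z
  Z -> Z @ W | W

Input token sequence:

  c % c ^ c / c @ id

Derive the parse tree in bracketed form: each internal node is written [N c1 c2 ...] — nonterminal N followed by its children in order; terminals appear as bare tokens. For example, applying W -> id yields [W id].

[X [X [Y [Z [W c]]]] % [Y [Y [Y [Z [W c]]] ^ [Z [W c]]] / [Z [Z [W c]] @ [W id]]]]

X
X % Y
Y % Y
Z % Y
W % Y
c % Y
c % Y / Z
c % Y ^ Z / Z
c % Z ^ Z / Z
c % W ^ Z / Z
c % c ^ Z / Z
c % c ^ W / Z
c % c ^ c / Z
c % c ^ c / Z @ W
c % c ^ c / W @ W
c % c ^ c / c @ W
c % c ^ c / c @ id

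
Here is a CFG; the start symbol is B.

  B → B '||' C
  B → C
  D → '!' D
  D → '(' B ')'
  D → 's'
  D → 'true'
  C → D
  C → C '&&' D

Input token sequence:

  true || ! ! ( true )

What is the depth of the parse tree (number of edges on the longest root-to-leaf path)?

8

[B [B [C [D true]]] || [C [D ! [D ! [D ( [B [C [D true]]] )]]]]]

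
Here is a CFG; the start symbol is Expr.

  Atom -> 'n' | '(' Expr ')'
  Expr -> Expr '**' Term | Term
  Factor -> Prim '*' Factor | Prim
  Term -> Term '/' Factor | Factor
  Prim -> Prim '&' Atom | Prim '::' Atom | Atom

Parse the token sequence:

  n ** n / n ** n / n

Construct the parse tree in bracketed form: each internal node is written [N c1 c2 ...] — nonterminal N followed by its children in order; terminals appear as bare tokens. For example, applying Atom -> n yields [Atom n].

[Expr [Expr [Expr [Term [Factor [Prim [Atom n]]]]] ** [Term [Term [Factor [Prim [Atom n]]]] / [Factor [Prim [Atom n]]]]] ** [Term [Term [Factor [Prim [Atom n]]]] / [Factor [Prim [Atom n]]]]]

Expr
Expr ** Term
Expr ** Term ** Term
Term ** Term ** Term
Factor ** Term ** Term
Prim ** Term ** Term
Atom ** Term ** Term
n ** Term ** Term
n ** Term / Factor ** Term
n ** Factor / Factor ** Term
n ** Prim / Factor ** Term
n ** Atom / Factor ** Term
n ** n / Factor ** Term
n ** n / Prim ** Term
n ** n / Atom ** Term
n ** n / n ** Term
n ** n / n ** Term / Factor
n ** n / n ** Factor / Factor
n ** n / n ** Prim / Factor
n ** n / n ** Atom / Factor
n ** n / n ** n / Factor
n ** n / n ** n / Prim
n ** n / n ** n / Atom
n ** n / n ** n / n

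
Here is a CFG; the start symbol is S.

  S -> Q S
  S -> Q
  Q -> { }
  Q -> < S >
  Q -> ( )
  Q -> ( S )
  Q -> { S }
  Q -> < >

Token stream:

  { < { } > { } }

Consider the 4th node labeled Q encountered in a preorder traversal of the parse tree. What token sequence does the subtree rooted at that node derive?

[S [Q { [S [Q < [S [Q { }]] >] [S [Q { }]]] }]]

{ }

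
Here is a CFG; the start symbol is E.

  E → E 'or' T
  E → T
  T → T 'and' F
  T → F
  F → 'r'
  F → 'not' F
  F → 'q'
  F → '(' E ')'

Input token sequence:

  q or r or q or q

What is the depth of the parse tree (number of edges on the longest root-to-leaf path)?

[E [E [E [E [T [F q]]] or [T [F r]]] or [T [F q]]] or [T [F q]]]

6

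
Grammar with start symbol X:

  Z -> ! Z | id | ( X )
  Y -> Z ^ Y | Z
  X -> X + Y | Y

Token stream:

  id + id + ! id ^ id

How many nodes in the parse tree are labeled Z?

[X [X [X [Y [Z id]]] + [Y [Z id]]] + [Y [Z ! [Z id]] ^ [Y [Z id]]]]

5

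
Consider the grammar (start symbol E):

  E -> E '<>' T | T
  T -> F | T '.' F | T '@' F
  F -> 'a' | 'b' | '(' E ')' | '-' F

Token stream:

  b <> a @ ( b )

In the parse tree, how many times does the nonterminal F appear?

[E [E [T [F b]]] <> [T [T [F a]] @ [F ( [E [T [F b]]] )]]]

4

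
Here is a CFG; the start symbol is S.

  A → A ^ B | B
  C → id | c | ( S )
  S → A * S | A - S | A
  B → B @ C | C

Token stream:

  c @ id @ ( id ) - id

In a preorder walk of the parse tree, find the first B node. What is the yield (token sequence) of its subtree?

c @ id @ ( id )

[S [A [B [B [B [C c]] @ [C id]] @ [C ( [S [A [B [C id]]]] )]]] - [S [A [B [C id]]]]]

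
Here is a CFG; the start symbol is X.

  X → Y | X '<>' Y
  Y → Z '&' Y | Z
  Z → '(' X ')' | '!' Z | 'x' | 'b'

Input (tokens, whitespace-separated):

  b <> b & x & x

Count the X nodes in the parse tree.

2

[X [X [Y [Z b]]] <> [Y [Z b] & [Y [Z x] & [Y [Z x]]]]]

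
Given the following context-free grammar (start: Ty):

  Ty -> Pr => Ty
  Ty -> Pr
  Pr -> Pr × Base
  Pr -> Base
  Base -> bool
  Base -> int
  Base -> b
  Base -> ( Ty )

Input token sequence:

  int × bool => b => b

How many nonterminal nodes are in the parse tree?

[Ty [Pr [Pr [Base int]] × [Base bool]] => [Ty [Pr [Base b]] => [Ty [Pr [Base b]]]]]

11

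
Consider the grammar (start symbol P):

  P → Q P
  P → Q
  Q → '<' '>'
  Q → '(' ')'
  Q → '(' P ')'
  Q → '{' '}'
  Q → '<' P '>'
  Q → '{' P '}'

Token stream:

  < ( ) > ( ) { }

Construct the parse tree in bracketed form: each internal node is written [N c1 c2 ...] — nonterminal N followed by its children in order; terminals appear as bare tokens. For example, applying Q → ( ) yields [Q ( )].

P
Q P
< P > P
< Q > P
< ( ) > P
< ( ) > Q P
< ( ) > ( ) P
< ( ) > ( ) Q
< ( ) > ( ) { }

[P [Q < [P [Q ( )]] >] [P [Q ( )] [P [Q { }]]]]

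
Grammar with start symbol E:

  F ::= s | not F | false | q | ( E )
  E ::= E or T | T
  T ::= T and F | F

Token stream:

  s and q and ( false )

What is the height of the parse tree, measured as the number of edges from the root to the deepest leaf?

6

[E [T [T [T [F s]] and [F q]] and [F ( [E [T [F false]]] )]]]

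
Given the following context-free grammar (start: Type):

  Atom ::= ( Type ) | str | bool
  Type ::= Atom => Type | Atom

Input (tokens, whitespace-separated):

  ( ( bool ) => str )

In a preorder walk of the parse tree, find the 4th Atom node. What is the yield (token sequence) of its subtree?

str

[Type [Atom ( [Type [Atom ( [Type [Atom bool]] )] => [Type [Atom str]]] )]]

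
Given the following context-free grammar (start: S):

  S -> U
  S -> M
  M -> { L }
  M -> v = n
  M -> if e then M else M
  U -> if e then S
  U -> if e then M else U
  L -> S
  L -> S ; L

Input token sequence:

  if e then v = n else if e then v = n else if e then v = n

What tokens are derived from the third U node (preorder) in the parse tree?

[S [U if e then [M v = n] else [U if e then [M v = n] else [U if e then [S [M v = n]]]]]]

if e then v = n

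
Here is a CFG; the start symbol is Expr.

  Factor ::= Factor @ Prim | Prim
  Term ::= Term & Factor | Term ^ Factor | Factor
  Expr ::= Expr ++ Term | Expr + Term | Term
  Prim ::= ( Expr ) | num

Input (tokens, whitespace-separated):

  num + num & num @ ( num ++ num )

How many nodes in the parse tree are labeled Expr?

4

[Expr [Expr [Term [Factor [Prim num]]]] + [Term [Term [Factor [Prim num]]] & [Factor [Factor [Prim num]] @ [Prim ( [Expr [Expr [Term [Factor [Prim num]]]] ++ [Term [Factor [Prim num]]]] )]]]]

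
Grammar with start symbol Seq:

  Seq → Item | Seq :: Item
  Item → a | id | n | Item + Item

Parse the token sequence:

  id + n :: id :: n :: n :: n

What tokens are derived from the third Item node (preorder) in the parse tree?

n

[Seq [Seq [Seq [Seq [Seq [Item [Item id] + [Item n]]] :: [Item id]] :: [Item n]] :: [Item n]] :: [Item n]]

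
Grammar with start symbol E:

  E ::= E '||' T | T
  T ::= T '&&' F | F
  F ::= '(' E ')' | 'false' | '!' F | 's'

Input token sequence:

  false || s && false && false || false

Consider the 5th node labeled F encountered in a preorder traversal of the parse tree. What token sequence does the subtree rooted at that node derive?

false

[E [E [E [T [F false]]] || [T [T [T [F s]] && [F false]] && [F false]]] || [T [F false]]]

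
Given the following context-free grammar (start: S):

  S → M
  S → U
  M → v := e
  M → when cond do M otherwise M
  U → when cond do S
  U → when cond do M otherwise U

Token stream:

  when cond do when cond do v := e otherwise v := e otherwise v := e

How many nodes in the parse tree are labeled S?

1

[S [M when cond do [M when cond do [M v := e] otherwise [M v := e]] otherwise [M v := e]]]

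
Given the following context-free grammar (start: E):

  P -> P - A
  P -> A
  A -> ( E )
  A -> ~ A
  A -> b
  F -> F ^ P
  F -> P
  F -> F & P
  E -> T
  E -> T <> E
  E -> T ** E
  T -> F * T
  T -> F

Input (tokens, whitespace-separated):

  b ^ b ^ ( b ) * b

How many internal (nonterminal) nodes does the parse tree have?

20

[E [T [F [F [F [P [A b]]] ^ [P [A b]]] ^ [P [A ( [E [T [F [P [A b]]]]] )]]] * [T [F [P [A b]]]]]]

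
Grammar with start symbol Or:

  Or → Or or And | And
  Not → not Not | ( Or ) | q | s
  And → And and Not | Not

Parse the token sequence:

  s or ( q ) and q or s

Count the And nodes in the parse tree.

[Or [Or [Or [And [Not s]]] or [And [And [Not ( [Or [And [Not q]]] )]] and [Not q]]] or [And [Not s]]]

5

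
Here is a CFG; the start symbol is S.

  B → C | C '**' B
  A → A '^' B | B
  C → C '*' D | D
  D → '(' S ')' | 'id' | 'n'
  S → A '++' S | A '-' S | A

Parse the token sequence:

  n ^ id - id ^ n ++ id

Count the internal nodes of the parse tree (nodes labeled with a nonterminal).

23

[S [A [A [B [C [D n]]]] ^ [B [C [D id]]]] - [S [A [A [B [C [D id]]]] ^ [B [C [D n]]]] ++ [S [A [B [C [D id]]]]]]]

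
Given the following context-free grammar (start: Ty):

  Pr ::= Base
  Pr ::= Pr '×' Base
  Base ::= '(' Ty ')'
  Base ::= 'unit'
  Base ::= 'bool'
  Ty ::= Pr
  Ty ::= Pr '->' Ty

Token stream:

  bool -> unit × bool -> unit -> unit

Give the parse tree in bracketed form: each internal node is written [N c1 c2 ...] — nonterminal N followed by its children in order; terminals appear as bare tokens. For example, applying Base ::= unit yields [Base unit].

Ty
Pr -> Ty
Base -> Ty
bool -> Ty
bool -> Pr -> Ty
bool -> Pr × Base -> Ty
bool -> Base × Base -> Ty
bool -> unit × Base -> Ty
bool -> unit × bool -> Ty
bool -> unit × bool -> Pr -> Ty
bool -> unit × bool -> Base -> Ty
bool -> unit × bool -> unit -> Ty
bool -> unit × bool -> unit -> Pr
bool -> unit × bool -> unit -> Base
bool -> unit × bool -> unit -> unit

[Ty [Pr [Base bool]] -> [Ty [Pr [Pr [Base unit]] × [Base bool]] -> [Ty [Pr [Base unit]] -> [Ty [Pr [Base unit]]]]]]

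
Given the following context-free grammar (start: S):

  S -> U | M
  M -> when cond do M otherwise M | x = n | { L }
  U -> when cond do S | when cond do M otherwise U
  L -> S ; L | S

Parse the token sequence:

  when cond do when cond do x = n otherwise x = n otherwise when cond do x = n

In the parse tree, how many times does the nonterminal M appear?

4

[S [U when cond do [M when cond do [M x = n] otherwise [M x = n]] otherwise [U when cond do [S [M x = n]]]]]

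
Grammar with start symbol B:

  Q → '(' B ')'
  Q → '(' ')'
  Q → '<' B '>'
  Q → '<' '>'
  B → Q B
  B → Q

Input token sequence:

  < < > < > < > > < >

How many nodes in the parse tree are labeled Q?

[B [Q < [B [Q < >] [B [Q < >] [B [Q < >]]]] >] [B [Q < >]]]

5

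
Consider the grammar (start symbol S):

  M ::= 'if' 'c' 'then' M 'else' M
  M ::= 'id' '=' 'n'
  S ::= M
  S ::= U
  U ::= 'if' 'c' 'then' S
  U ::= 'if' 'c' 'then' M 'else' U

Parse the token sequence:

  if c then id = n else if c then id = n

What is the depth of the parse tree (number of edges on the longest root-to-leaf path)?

5

[S [U if c then [M id = n] else [U if c then [S [M id = n]]]]]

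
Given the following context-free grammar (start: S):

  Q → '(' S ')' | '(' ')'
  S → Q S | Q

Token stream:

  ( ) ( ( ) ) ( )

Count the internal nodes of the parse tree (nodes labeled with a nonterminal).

[S [Q ( )] [S [Q ( [S [Q ( )]] )] [S [Q ( )]]]]

8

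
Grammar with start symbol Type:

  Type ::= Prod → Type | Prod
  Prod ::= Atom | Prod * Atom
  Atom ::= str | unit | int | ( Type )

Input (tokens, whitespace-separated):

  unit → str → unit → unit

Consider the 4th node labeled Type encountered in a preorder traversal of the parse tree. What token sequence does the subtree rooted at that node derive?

unit

[Type [Prod [Atom unit]] → [Type [Prod [Atom str]] → [Type [Prod [Atom unit]] → [Type [Prod [Atom unit]]]]]]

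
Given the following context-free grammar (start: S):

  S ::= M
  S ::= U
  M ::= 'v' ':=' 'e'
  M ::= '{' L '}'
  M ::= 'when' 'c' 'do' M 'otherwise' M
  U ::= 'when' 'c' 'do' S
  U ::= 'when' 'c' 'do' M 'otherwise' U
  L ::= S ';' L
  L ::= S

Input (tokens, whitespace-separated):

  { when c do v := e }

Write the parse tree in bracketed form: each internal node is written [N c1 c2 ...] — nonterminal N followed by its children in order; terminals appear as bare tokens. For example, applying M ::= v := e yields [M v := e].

[S [M { [L [S [U when c do [S [M v := e]]]]] }]]

S
M
{ L }
{ S }
{ U }
{ when c do S }
{ when c do M }
{ when c do v := e }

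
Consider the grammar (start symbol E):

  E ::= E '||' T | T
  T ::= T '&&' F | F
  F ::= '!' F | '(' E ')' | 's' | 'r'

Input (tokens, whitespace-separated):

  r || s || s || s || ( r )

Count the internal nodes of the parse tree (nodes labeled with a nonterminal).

18

[E [E [E [E [E [T [F r]]] || [T [F s]]] || [T [F s]]] || [T [F s]]] || [T [F ( [E [T [F r]]] )]]]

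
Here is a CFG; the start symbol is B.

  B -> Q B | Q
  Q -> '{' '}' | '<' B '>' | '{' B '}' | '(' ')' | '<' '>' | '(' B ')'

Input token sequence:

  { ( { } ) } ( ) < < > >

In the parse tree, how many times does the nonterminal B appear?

6

[B [Q { [B [Q ( [B [Q { }]] )]] }] [B [Q ( )] [B [Q < [B [Q < >]] >]]]]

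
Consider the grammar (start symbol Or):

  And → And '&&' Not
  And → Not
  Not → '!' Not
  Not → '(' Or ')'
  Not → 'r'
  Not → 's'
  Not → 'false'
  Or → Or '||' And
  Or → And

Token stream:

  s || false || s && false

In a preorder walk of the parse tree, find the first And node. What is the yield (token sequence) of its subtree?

[Or [Or [Or [And [Not s]]] || [And [Not false]]] || [And [And [Not s]] && [Not false]]]

s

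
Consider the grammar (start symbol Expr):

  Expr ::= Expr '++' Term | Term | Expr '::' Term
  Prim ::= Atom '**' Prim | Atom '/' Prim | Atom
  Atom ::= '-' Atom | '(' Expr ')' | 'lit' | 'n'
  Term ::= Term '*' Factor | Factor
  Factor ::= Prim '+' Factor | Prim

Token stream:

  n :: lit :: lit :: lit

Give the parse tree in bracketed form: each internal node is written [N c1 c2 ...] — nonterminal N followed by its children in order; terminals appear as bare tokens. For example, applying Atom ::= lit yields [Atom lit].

Expr
Expr :: Term
Expr :: Term :: Term
Expr :: Term :: Term :: Term
Term :: Term :: Term :: Term
Factor :: Term :: Term :: Term
Prim :: Term :: Term :: Term
Atom :: Term :: Term :: Term
n :: Term :: Term :: Term
n :: Factor :: Term :: Term
n :: Prim :: Term :: Term
n :: Atom :: Term :: Term
n :: lit :: Term :: Term
n :: lit :: Factor :: Term
n :: lit :: Prim :: Term
n :: lit :: Atom :: Term
n :: lit :: lit :: Term
n :: lit :: lit :: Factor
n :: lit :: lit :: Prim
n :: lit :: lit :: Atom
n :: lit :: lit :: lit

[Expr [Expr [Expr [Expr [Term [Factor [Prim [Atom n]]]]] :: [Term [Factor [Prim [Atom lit]]]]] :: [Term [Factor [Prim [Atom lit]]]]] :: [Term [Factor [Prim [Atom lit]]]]]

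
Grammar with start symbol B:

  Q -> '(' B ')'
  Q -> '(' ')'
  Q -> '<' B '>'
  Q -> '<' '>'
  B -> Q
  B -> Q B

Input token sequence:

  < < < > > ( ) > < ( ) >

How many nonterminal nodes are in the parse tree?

[B [Q < [B [Q < [B [Q < >]] >] [B [Q ( )]]] >] [B [Q < [B [Q ( )]] >]]]

12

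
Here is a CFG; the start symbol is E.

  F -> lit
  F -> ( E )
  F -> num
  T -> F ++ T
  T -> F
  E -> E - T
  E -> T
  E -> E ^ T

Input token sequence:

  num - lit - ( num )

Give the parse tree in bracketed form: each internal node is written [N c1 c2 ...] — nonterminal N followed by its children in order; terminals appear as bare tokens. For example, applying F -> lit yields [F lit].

[E [E [E [T [F num]]] - [T [F lit]]] - [T [F ( [E [T [F num]]] )]]]

E
E - T
E - T - T
T - T - T
F - T - T
num - T - T
num - F - T
num - lit - T
num - lit - F
num - lit - ( E )
num - lit - ( T )
num - lit - ( F )
num - lit - ( num )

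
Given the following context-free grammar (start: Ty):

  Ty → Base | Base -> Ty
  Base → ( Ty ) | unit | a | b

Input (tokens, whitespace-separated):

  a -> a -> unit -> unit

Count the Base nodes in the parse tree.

[Ty [Base a] -> [Ty [Base a] -> [Ty [Base unit] -> [Ty [Base unit]]]]]

4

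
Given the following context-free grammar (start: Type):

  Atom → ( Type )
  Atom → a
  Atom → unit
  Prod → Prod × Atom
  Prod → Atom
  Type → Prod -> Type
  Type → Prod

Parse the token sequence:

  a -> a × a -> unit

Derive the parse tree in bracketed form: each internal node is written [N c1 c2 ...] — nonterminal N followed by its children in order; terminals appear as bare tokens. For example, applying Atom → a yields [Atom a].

Type
Prod -> Type
Atom -> Type
a -> Type
a -> Prod -> Type
a -> Prod × Atom -> Type
a -> Atom × Atom -> Type
a -> a × Atom -> Type
a -> a × a -> Type
a -> a × a -> Prod
a -> a × a -> Atom
a -> a × a -> unit

[Type [Prod [Atom a]] -> [Type [Prod [Prod [Atom a]] × [Atom a]] -> [Type [Prod [Atom unit]]]]]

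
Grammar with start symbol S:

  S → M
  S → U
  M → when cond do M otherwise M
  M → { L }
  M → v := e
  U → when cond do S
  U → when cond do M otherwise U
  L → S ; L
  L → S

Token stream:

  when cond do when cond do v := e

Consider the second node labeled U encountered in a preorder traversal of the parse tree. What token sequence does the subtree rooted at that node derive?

[S [U when cond do [S [U when cond do [S [M v := e]]]]]]

when cond do v := e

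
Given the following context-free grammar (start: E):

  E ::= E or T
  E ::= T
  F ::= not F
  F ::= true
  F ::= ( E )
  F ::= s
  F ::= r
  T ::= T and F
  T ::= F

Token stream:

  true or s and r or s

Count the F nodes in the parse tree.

4

[E [E [E [T [F true]]] or [T [T [F s]] and [F r]]] or [T [F s]]]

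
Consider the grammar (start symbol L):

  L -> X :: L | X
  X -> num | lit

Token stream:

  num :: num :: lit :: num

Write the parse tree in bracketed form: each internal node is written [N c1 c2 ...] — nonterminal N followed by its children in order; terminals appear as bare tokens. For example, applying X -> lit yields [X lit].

[L [X num] :: [L [X num] :: [L [X lit] :: [L [X num]]]]]

L
X :: L
num :: L
num :: X :: L
num :: num :: L
num :: num :: X :: L
num :: num :: lit :: L
num :: num :: lit :: X
num :: num :: lit :: num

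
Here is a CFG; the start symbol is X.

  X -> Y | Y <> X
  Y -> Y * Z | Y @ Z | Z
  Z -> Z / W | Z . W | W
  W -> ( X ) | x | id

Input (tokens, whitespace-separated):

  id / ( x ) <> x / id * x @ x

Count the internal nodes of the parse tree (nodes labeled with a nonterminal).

[X [Y [Z [Z [W id]] / [W ( [X [Y [Z [W x]]]] )]]] <> [X [Y [Y [Y [Z [Z [W x]] / [W id]]] * [Z [W x]]] @ [Z [W x]]]]]

22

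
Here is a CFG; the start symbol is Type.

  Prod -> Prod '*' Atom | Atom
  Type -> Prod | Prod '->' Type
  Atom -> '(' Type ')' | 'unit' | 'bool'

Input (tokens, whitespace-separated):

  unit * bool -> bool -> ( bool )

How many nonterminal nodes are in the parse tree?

[Type [Prod [Prod [Atom unit]] * [Atom bool]] -> [Type [Prod [Atom bool]] -> [Type [Prod [Atom ( [Type [Prod [Atom bool]]] )]]]]]

14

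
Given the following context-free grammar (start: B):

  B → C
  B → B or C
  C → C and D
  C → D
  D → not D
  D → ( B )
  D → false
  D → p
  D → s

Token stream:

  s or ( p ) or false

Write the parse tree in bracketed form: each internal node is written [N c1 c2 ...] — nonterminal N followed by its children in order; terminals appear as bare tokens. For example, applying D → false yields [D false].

[B [B [B [C [D s]]] or [C [D ( [B [C [D p]]] )]]] or [C [D false]]]

B
B or C
B or C or C
C or C or C
D or C or C
s or C or C
s or D or C
s or ( B ) or C
s or ( C ) or C
s or ( D ) or C
s or ( p ) or C
s or ( p ) or D
s or ( p ) or false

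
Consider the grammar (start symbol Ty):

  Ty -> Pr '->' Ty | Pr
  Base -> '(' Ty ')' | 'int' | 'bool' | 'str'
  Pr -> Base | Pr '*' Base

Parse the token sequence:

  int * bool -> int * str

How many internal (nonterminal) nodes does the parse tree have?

10

[Ty [Pr [Pr [Base int]] * [Base bool]] -> [Ty [Pr [Pr [Base int]] * [Base str]]]]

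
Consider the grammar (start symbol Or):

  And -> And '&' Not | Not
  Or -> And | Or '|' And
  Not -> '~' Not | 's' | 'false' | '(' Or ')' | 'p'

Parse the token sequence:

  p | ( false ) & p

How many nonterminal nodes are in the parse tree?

11

[Or [Or [And [Not p]]] | [And [And [Not ( [Or [And [Not false]]] )]] & [Not p]]]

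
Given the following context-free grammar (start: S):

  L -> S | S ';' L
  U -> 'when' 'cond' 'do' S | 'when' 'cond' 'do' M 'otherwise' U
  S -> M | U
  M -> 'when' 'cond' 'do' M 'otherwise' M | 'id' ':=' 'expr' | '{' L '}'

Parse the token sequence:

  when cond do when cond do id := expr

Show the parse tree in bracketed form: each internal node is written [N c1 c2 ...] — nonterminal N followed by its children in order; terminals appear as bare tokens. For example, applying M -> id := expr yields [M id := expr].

[S [U when cond do [S [U when cond do [S [M id := expr]]]]]]

S
U
when cond do S
when cond do U
when cond do when cond do S
when cond do when cond do M
when cond do when cond do id := expr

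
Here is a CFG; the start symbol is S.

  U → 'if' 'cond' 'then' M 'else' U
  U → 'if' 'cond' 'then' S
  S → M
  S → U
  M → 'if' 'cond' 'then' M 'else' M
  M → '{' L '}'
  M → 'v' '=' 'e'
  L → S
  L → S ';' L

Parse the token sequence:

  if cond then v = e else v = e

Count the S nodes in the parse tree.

[S [M if cond then [M v = e] else [M v = e]]]

1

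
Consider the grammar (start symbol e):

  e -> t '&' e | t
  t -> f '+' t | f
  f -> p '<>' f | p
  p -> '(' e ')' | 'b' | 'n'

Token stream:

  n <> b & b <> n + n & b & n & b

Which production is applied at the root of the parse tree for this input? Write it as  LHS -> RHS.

e -> t '&' e

[e [t [f [p n] <> [f [p b]]]] & [e [t [f [p b] <> [f [p n]]] + [t [f [p n]]]] & [e [t [f [p b]]] & [e [t [f [p n]]] & [e [t [f [p b]]]]]]]]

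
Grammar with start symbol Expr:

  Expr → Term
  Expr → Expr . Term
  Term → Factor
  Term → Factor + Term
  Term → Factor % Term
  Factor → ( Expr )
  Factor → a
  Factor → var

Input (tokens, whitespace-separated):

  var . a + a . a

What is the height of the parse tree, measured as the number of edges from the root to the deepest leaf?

[Expr [Expr [Expr [Term [Factor var]]] . [Term [Factor a] + [Term [Factor a]]]] . [Term [Factor a]]]

5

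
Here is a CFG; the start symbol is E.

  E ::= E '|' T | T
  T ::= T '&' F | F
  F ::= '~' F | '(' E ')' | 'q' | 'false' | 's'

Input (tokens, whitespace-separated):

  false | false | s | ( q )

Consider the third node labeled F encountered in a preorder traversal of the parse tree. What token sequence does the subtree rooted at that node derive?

[E [E [E [E [T [F false]]] | [T [F false]]] | [T [F s]]] | [T [F ( [E [T [F q]]] )]]]

s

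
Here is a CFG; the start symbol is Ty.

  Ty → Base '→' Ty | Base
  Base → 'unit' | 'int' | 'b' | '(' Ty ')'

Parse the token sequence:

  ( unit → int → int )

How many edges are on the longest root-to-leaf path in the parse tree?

[Ty [Base ( [Ty [Base unit] → [Ty [Base int] → [Ty [Base int]]]] )]]

6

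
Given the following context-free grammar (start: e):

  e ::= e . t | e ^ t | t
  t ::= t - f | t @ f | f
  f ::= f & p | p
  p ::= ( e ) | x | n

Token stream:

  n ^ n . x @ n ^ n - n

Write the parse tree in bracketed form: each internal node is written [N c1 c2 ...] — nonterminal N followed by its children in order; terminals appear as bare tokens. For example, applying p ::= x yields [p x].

e
e ^ t
e . t ^ t
e ^ t . t ^ t
t ^ t . t ^ t
f ^ t . t ^ t
p ^ t . t ^ t
n ^ t . t ^ t
n ^ f . t ^ t
n ^ p . t ^ t
n ^ n . t ^ t
n ^ n . t @ f ^ t
n ^ n . f @ f ^ t
n ^ n . p @ f ^ t
n ^ n . x @ f ^ t
n ^ n . x @ p ^ t
n ^ n . x @ n ^ t
n ^ n . x @ n ^ t - f
n ^ n . x @ n ^ f - f
n ^ n . x @ n ^ p - f
n ^ n . x @ n ^ n - f
n ^ n . x @ n ^ n - p
n ^ n . x @ n ^ n - n

[e [e [e [e [t [f [p n]]]] ^ [t [f [p n]]]] . [t [t [f [p x]]] @ [f [p n]]]] ^ [t [t [f [p n]]] - [f [p n]]]]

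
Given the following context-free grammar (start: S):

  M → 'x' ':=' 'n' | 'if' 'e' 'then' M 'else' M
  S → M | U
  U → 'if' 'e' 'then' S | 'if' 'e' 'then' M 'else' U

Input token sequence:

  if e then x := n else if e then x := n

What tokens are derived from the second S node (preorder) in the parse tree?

[S [U if e then [M x := n] else [U if e then [S [M x := n]]]]]

x := n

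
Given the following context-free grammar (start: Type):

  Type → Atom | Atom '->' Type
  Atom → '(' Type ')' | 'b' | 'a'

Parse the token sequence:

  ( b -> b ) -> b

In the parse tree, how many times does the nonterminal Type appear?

[Type [Atom ( [Type [Atom b] -> [Type [Atom b]]] )] -> [Type [Atom b]]]

4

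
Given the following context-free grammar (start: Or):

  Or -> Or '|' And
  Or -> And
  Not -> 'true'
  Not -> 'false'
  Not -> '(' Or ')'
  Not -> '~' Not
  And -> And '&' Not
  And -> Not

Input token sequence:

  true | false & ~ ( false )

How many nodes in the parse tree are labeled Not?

[Or [Or [And [Not true]]] | [And [And [Not false]] & [Not ~ [Not ( [Or [And [Not false]]] )]]]]

5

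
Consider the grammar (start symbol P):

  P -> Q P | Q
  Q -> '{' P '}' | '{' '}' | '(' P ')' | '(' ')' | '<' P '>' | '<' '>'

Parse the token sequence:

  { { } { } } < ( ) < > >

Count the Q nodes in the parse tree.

6

[P [Q { [P [Q { }] [P [Q { }]]] }] [P [Q < [P [Q ( )] [P [Q < >]]] >]]]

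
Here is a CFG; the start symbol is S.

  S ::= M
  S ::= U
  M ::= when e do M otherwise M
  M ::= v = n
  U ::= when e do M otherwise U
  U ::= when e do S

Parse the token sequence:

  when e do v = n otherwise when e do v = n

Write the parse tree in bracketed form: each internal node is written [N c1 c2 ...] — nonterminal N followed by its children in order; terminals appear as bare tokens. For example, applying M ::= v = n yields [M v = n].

[S [U when e do [M v = n] otherwise [U when e do [S [M v = n]]]]]

S
U
when e do M otherwise U
when e do v = n otherwise U
when e do v = n otherwise when e do S
when e do v = n otherwise when e do M
when e do v = n otherwise when e do v = n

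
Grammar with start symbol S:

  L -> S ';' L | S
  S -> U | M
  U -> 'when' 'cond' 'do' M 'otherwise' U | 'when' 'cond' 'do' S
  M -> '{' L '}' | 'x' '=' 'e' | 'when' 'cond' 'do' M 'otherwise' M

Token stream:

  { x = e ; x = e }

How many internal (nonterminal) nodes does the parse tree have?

8

[S [M { [L [S [M x = e]] ; [L [S [M x = e]]]] }]]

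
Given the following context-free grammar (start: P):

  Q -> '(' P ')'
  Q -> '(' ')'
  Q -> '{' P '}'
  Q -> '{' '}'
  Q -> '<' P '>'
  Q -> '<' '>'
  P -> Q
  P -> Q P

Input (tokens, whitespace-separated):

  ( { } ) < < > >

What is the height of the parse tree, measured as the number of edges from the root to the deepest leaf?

5

[P [Q ( [P [Q { }]] )] [P [Q < [P [Q < >]] >]]]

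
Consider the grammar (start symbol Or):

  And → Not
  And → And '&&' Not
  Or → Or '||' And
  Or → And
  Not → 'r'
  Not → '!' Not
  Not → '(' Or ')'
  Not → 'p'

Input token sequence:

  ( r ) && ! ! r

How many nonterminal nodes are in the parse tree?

[Or [And [And [Not ( [Or [And [Not r]]] )]] && [Not ! [Not ! [Not r]]]]]

10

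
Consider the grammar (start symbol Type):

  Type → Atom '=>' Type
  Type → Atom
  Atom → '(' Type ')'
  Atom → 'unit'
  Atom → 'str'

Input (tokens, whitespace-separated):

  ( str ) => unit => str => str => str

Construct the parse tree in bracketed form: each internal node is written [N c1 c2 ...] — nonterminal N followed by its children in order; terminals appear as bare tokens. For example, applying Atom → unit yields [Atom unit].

Type
Atom => Type
( Type ) => Type
( Atom ) => Type
( str ) => Type
( str ) => Atom => Type
( str ) => unit => Type
( str ) => unit => Atom => Type
( str ) => unit => str => Type
( str ) => unit => str => Atom => Type
( str ) => unit => str => str => Type
( str ) => unit => str => str => Atom
( str ) => unit => str => str => str

[Type [Atom ( [Type [Atom str]] )] => [Type [Atom unit] => [Type [Atom str] => [Type [Atom str] => [Type [Atom str]]]]]]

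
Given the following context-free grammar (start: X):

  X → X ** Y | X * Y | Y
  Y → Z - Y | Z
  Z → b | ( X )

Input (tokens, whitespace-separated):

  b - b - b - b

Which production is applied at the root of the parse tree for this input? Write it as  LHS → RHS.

X → Y

[X [Y [Z b] - [Y [Z b] - [Y [Z b] - [Y [Z b]]]]]]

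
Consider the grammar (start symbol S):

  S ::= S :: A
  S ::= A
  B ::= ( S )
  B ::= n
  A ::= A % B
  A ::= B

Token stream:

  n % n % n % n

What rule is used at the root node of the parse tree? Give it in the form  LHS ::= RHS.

S ::= A

[S [A [A [A [A [B n]] % [B n]] % [B n]] % [B n]]]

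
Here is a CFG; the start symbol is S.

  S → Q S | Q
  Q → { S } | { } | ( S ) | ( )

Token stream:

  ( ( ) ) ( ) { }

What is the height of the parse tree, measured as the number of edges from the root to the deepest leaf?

[S [Q ( [S [Q ( )]] )] [S [Q ( )] [S [Q { }]]]]

4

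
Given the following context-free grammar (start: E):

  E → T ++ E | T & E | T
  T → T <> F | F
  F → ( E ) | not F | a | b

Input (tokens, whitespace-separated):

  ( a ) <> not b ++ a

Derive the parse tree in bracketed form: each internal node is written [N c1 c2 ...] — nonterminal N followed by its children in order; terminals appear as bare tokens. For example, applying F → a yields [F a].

[E [T [T [F ( [E [T [F a]]] )]] <> [F not [F b]]] ++ [E [T [F a]]]]

E
T ++ E
T <> F ++ E
F <> F ++ E
( E ) <> F ++ E
( T ) <> F ++ E
( F ) <> F ++ E
( a ) <> F ++ E
( a ) <> not F ++ E
( a ) <> not b ++ E
( a ) <> not b ++ T
( a ) <> not b ++ F
( a ) <> not b ++ a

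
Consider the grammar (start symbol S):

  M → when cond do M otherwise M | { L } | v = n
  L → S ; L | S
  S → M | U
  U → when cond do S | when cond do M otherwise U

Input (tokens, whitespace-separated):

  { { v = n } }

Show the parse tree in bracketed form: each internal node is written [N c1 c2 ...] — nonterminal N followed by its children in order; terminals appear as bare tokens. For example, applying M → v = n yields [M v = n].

[S [M { [L [S [M { [L [S [M v = n]]] }]]] }]]

S
M
{ L }
{ S }
{ M }
{ { L } }
{ { S } }
{ { M } }
{ { v = n } }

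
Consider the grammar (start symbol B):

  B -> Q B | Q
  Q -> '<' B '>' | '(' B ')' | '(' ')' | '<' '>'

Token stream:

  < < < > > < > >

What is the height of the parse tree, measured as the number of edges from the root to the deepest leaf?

[B [Q < [B [Q < [B [Q < >]] >] [B [Q < >]]] >]]

6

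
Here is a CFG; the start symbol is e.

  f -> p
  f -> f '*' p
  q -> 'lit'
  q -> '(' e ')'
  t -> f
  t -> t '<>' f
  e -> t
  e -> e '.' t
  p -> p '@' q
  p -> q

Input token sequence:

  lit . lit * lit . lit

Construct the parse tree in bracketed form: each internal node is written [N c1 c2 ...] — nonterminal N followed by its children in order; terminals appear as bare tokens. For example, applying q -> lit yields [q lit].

e
e . t
e . t . t
t . t . t
f . t . t
p . t . t
q . t . t
lit . t . t
lit . f . t
lit . f * p . t
lit . p * p . t
lit . q * p . t
lit . lit * p . t
lit . lit * q . t
lit . lit * lit . t
lit . lit * lit . f
lit . lit * lit . p
lit . lit * lit . q
lit . lit * lit . lit

[e [e [e [t [f [p [q lit]]]]] . [t [f [f [p [q lit]]] * [p [q lit]]]]] . [t [f [p [q lit]]]]]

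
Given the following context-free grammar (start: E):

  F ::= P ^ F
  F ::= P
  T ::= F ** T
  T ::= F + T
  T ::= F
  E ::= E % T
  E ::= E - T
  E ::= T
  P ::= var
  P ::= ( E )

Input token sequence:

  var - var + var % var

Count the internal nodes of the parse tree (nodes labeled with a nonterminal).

[E [E [E [T [F [P var]]]] - [T [F [P var]] + [T [F [P var]]]]] % [T [F [P var]]]]

15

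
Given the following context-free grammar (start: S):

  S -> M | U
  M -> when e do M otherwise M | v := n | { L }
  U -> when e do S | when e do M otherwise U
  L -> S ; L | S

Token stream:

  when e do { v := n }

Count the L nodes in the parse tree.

1

[S [U when e do [S [M { [L [S [M v := n]]] }]]]]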